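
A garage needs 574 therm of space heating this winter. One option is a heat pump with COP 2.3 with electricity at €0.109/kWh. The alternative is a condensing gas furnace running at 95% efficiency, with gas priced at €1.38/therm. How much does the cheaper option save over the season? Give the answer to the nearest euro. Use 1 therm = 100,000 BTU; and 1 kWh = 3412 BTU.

Heat load = 574 therm × 100,000 = 57,400,000 BTU
Gas: input = 57,400,000 / 0.95 = 60,421,053 BTU = 604.2 therm → 604.2 × €1.38 = €833.81
Heat pump: 57,400,000 BTU / 3412 = 16,820 kWh heat; / 2.3 = 7,314 kWh in → × €0.109 = €797.26
Difference = |€833.81 − €797.26| = €36.55 ≈ €37

€37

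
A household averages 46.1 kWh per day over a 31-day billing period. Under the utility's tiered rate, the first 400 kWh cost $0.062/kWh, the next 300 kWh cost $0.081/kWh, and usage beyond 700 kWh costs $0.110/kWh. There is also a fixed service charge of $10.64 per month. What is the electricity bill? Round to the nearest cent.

$139.94

Usage = 46.1 kWh/day × 31 days = 1429.1 kWh
First 400 kWh × $0.062 = $24.80
Next 300 kWh × $0.081 = $24.30
Remaining 729.1 kWh × $0.110 = $80.20
Energy charge = $129.30; + service $10.64 = $139.94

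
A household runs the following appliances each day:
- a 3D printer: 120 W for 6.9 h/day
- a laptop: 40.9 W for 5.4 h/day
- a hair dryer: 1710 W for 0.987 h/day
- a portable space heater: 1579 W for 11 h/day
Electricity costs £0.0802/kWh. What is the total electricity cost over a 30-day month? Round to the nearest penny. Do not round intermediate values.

3D printer: 120 W × 6.9 h × 30 d = 24,840 Wh = 24.84 kWh
laptop: 40.9 W × 5.4 h × 30 d = 6,626 Wh = 6.626 kWh
hair dryer: 1710 W × 0.987 h × 30 d = 50,633 Wh = 50.63 kWh
portable space heater: 1579 W × 11 h × 30 d = 521,070 Wh = 521.1 kWh
Total energy = 24.84 + 6.626 + 50.63 + 521.1 = 603.2 kWh
Cost = 603.2 kWh × £0.0802 = £48.37

£48.37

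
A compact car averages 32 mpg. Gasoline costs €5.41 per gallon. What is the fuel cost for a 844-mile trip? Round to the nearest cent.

€142.69

Fuel = 844 mi / 32 mpg = 26.38 gal
Cost = 26.38 gal × €5.41/gal = €142.69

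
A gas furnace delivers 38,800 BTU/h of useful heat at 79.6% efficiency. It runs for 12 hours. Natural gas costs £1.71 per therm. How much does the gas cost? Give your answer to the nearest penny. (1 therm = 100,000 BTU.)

Heat delivered = 38,800 BTU/h × 12 h = 465,600 BTU
Gas input = 465,600 / 0.796 = 584,925 BTU
= 584,925 / 100,000 = 5.849 therm
Cost = 5.849 × £1.71/therm = £10.00

£10.00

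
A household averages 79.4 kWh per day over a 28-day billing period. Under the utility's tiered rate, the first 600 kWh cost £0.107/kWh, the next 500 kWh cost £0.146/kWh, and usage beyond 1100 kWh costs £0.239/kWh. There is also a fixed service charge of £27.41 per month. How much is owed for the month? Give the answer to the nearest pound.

£433

Usage = 79.4 kWh/day × 28 days = 2223.2 kWh
First 600 kWh × £0.107 = £64.20
Next 500 kWh × £0.146 = £73.00
Remaining 1123.2 kWh × £0.239 = £268.44
Energy charge = £405.64; + service £27.41 = £433.05 ≈ £433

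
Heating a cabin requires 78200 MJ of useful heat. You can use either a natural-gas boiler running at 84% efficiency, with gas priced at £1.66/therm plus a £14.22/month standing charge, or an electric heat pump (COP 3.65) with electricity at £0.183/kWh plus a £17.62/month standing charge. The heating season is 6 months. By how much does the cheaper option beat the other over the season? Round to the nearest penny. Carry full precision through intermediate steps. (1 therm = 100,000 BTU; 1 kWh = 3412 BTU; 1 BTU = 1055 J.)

£355.23

Heat load = 78200 MJ = 78,200,000,000 J / 1055 = 74,123,223 BTU
Gas: input = 74,123,223 / 0.84 = 88,241,932 BTU = 882.4 therm → 882.4 × £1.66 = £1,464.82; + 6 × £14.22 standing = £1,550.14
Heat pump: 74,123,223 BTU / 3412 = 21,720 kWh heat; / 3.65 = 5,952 kWh in → × £0.183 = £1,089.19; + 6 × £17.62 standing = £1,194.91
Difference = |£1,550.14 − £1,194.91| = £355.23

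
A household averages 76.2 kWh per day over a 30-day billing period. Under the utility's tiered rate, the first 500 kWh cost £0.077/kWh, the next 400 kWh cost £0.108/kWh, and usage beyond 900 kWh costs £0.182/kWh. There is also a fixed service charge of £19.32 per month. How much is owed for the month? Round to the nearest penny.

Usage = 76.2 kWh/day × 30 days = 2286 kWh
First 500 kWh × £0.077 = £38.50
Next 400 kWh × £0.108 = £43.20
Remaining 1386 kWh × £0.182 = £252.25
Energy charge = £333.95; + service £19.32 = £353.27

£353.27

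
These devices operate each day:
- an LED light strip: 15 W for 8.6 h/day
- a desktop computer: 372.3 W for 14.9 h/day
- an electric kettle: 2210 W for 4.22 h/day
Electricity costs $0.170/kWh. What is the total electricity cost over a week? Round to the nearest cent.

$17.85

LED light strip: 15 W × 8.6 h × 7 d = 903 Wh = 0.903 kWh
desktop computer: 372.3 W × 14.9 h × 7 d = 38,831 Wh = 38.83 kWh
electric kettle: 2210 W × 4.22 h × 7 d = 65,283 Wh = 65.28 kWh
Total energy = 0.903 + 38.83 + 65.28 = 105 kWh
Cost = 105 kWh × $0.170 = $17.85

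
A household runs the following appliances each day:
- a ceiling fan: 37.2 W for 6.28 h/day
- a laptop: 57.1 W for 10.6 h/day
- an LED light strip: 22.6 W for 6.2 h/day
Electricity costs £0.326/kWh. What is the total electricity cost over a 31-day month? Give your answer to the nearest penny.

ceiling fan: 37.2 W × 6.28 h × 31 d = 7,242 Wh = 7.242 kWh
laptop: 57.1 W × 10.6 h × 31 d = 18,763 Wh = 18.76 kWh
LED light strip: 22.6 W × 6.2 h × 31 d = 4,344 Wh = 4.344 kWh
Total energy = 7.242 + 18.76 + 4.344 = 30.35 kWh
Cost = 30.35 kWh × £0.326 = £9.89

£9.89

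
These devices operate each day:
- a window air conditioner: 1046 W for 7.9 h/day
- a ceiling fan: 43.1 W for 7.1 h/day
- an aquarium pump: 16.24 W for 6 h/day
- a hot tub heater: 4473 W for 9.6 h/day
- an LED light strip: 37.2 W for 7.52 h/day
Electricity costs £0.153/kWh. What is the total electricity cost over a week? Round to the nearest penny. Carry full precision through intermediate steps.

£55.57

window air conditioner: 1046 W × 7.9 h × 7 d = 57,844 Wh = 57.84 kWh
ceiling fan: 43.1 W × 7.1 h × 7 d = 2,142 Wh = 2.142 kWh
aquarium pump: 16.24 W × 6 h × 7 d = 682 Wh = 0.6821 kWh
hot tub heater: 4473 W × 9.6 h × 7 d = 300,586 Wh = 300.6 kWh
LED light strip: 37.2 W × 7.52 h × 7 d = 1,958 Wh = 1.958 kWh
Total energy = 57.84 + 2.142 + 0.6821 + 300.6 + 1.958 = 363.2 kWh
Cost = 363.2 kWh × £0.153 = £55.57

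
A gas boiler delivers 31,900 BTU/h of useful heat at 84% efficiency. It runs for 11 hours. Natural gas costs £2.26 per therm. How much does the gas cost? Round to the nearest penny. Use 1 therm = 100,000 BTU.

£9.44

Heat delivered = 31,900 BTU/h × 11 h = 350,900 BTU
Gas input = 350,900 / 0.84 = 417,738 BTU
= 417,738 / 100,000 = 4.177 therm
Cost = 4.177 × £2.26/therm = £9.44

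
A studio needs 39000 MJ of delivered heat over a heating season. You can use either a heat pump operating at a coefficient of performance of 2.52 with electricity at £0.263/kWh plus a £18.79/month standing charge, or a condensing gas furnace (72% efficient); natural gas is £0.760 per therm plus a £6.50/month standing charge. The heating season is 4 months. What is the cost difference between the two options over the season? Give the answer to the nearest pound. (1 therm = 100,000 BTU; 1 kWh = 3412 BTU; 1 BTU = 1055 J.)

£790

Heat load = 39000 MJ = 39,000,000,000 J / 1055 = 36,966,825 BTU
Gas: input = 36,966,825 / 0.72 = 51,342,812 BTU = 513.4 therm → 513.4 × £0.760 = £390.21; + 4 × £6.50 standing = £416.21
Heat pump: 36,966,825 BTU / 3412 = 10,830 kWh heat; / 2.52 = 4,299 kWh in → × £0.263 = £1,130.73; + 4 × £18.79 standing = £1,205.89
Difference = |£416.21 − £1,205.89| = £789.68 ≈ £790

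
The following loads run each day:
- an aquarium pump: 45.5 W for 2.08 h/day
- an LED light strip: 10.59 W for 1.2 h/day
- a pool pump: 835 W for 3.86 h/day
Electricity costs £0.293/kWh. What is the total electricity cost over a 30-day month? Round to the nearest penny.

aquarium pump: 45.5 W × 2.08 h × 30 d = 2,839 Wh = 2.839 kWh
LED light strip: 10.59 W × 1.2 h × 30 d = 381 Wh = 0.3812 kWh
pool pump: 835 W × 3.86 h × 30 d = 96,693 Wh = 96.69 kWh
Total energy = 2.839 + 0.3812 + 96.69 = 99.91 kWh
Cost = 99.91 kWh × £0.293 = £29.27

£29.27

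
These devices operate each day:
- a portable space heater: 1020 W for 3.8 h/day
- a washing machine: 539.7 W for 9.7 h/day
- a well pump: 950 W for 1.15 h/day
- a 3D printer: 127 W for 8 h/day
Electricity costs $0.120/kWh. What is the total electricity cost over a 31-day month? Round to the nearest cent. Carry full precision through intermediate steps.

$41.74

portable space heater: 1020 W × 3.8 h × 31 d = 120,156 Wh = 120.2 kWh
washing machine: 539.7 W × 9.7 h × 31 d = 162,288 Wh = 162.3 kWh
well pump: 950 W × 1.15 h × 31 d = 33,868 Wh = 33.87 kWh
3D printer: 127 W × 8 h × 31 d = 31,496 Wh = 31.5 kWh
Total energy = 120.2 + 162.3 + 33.87 + 31.5 = 347.8 kWh
Cost = 347.8 kWh × $0.120 = $41.74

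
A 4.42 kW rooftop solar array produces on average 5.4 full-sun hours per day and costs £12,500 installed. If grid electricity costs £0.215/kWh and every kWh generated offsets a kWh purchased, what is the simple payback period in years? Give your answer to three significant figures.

Daily generation = 4.42 kW × 5.4 h = 23.87 kWh
Annual generation = 23.87 × 365 = 8711.8 kWh
Annual savings = 8711.8 × £0.215 = £1,873.04
Payback = £12,500 / £1,873.04 = 6.67 years

6.67 years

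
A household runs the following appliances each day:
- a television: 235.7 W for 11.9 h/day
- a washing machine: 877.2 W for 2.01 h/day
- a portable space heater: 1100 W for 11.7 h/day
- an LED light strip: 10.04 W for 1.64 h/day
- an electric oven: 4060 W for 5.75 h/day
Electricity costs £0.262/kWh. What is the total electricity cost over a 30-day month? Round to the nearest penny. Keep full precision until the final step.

television: 235.7 W × 11.9 h × 30 d = 84,145 Wh = 84.14 kWh
washing machine: 877.2 W × 2.01 h × 30 d = 52,895 Wh = 52.9 kWh
portable space heater: 1100 W × 11.7 h × 30 d = 386,100 Wh = 386.1 kWh
LED light strip: 10.04 W × 1.64 h × 30 d = 494 Wh = 0.494 kWh
electric oven: 4060 W × 5.75 h × 30 d = 700,350 Wh = 700.4 kWh
Total energy = 84.14 + 52.9 + 386.1 + 0.494 + 700.4 = 1,224 kWh
Cost = 1,224 kWh × £0.262 = £320.68

£320.68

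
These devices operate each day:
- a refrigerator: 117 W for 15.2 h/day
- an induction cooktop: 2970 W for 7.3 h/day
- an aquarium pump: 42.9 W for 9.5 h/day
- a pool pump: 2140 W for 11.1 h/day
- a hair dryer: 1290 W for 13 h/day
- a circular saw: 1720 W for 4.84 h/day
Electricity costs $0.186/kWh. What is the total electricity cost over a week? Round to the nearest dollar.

refrigerator: 117 W × 15.2 h × 7 d = 12,449 Wh = 12.45 kWh
induction cooktop: 2970 W × 7.3 h × 7 d = 151,767 Wh = 151.8 kWh
aquarium pump: 42.9 W × 9.5 h × 7 d = 2,853 Wh = 2.853 kWh
pool pump: 2140 W × 11.1 h × 7 d = 166,278 Wh = 166.3 kWh
hair dryer: 1290 W × 13 h × 7 d = 117,390 Wh = 117.4 kWh
circular saw: 1720 W × 4.84 h × 7 d = 58,274 Wh = 58.27 kWh
Total energy = 12.45 + 151.8 + 2.853 + 166.3 + 117.4 + 58.27 = 509 kWh
Cost = 509 kWh × $0.186 = $94.68 ≈ $95

$95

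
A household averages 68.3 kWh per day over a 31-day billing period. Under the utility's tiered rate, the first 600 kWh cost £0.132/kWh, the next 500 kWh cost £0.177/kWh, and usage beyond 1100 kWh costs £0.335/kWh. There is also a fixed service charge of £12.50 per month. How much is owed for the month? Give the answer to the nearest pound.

£521

Usage = 68.3 kWh/day × 31 days = 2117.3 kWh
First 600 kWh × £0.132 = £79.20
Next 500 kWh × £0.177 = £88.50
Remaining 1017.3 kWh × £0.335 = £340.80
Energy charge = £508.50; + service £12.50 = £521.00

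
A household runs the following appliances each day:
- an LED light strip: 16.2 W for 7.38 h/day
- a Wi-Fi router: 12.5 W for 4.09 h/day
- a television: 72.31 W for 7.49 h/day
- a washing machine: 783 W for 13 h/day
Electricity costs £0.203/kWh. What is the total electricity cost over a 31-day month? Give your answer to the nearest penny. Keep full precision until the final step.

£68.54

LED light strip: 16.2 W × 7.38 h × 31 d = 3,706 Wh = 3.706 kWh
Wi-Fi router: 12.5 W × 4.09 h × 31 d = 1,585 Wh = 1.585 kWh
television: 72.31 W × 7.49 h × 31 d = 16,790 Wh = 16.79 kWh
washing machine: 783 W × 13 h × 31 d = 315,549 Wh = 315.5 kWh
Total energy = 3.706 + 1.585 + 16.79 + 315.5 = 337.6 kWh
Cost = 337.6 kWh × £0.203 = £68.54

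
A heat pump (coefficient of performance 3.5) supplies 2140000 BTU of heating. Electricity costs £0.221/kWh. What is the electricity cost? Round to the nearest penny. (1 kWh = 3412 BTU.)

Heat delivered = 2,140,000 BTU / 3412 = 627.2 kWh
Electrical input = 627.2 kWh / 3.5 = 179.2 kWh
Cost = 179.2 × £0.221/kWh = £39.60

£39.60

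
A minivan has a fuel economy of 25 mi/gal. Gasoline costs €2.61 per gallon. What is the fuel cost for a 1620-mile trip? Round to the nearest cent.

€169.13

Fuel = 1620 mi / 25 mpg = 64.8 gal
Cost = 64.8 gal × €2.61/gal = €169.13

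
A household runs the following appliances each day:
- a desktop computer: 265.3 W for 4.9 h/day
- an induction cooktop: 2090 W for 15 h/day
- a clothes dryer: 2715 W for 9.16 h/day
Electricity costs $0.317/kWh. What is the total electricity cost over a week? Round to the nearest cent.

desktop computer: 265.3 W × 4.9 h × 7 d = 9,100 Wh = 9.1 kWh
induction cooktop: 2090 W × 15 h × 7 d = 219,450 Wh = 219.4 kWh
clothes dryer: 2715 W × 9.16 h × 7 d = 174,086 Wh = 174.1 kWh
Total energy = 9.1 + 219.4 + 174.1 = 402.6 kWh
Cost = 402.6 kWh × $0.317 = $127.64

$127.64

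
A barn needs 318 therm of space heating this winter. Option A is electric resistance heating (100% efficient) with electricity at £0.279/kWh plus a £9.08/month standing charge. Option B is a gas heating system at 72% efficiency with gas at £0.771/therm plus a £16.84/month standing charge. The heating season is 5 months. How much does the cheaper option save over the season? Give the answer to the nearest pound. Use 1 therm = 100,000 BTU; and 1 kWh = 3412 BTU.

Heat load = 318 therm × 100,000 = 31,800,000 BTU
Gas: input = 31,800,000 / 0.72 = 44,166,667 BTU = 441.7 therm → 441.7 × £0.771 = £340.53; + 5 × £16.84 standing = £424.73
Electric: 31,800,000 BTU / 3412 = 9,320 kWh → × £0.279 = £2,600.29; + 5 × £9.08 standing = £2,645.69
Difference = |£424.73 − £2,645.69| = £2,220.97 ≈ £2221

£2221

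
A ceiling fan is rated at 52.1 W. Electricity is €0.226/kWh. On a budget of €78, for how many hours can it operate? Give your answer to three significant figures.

Energy budget = €78 / €0.226 per kWh = 345.1 kWh = 345,133 Wh
Runtime = 345,133 Wh / 52.1 W = 6,624 h

6620 h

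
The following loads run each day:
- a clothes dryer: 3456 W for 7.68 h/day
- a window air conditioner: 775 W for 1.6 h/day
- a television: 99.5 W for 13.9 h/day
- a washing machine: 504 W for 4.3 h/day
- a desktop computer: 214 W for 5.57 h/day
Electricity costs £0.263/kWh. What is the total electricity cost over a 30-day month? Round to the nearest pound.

£257

clothes dryer: 3456 W × 7.68 h × 30 d = 796,262 Wh = 796.3 kWh
window air conditioner: 775 W × 1.6 h × 30 d = 37,200 Wh = 37.2 kWh
television: 99.5 W × 13.9 h × 30 d = 41,492 Wh = 41.49 kWh
washing machine: 504 W × 4.3 h × 30 d = 65,016 Wh = 65.02 kWh
desktop computer: 214 W × 5.57 h × 30 d = 35,759 Wh = 35.76 kWh
Total energy = 796.3 + 37.2 + 41.49 + 65.02 + 35.76 = 975.7 kWh
Cost = 975.7 kWh × £0.263 = £256.62 ≈ £257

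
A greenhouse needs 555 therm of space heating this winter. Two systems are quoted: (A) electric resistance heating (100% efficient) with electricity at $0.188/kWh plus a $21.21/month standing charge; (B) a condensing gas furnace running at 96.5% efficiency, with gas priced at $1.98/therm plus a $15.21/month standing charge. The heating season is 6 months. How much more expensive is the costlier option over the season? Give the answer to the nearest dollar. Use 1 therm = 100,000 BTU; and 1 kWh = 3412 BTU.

$1955

Heat load = 555 therm × 100,000 = 55,500,000 BTU
Gas: input = 55,500,000 / 0.965 = 57,512,953 BTU = 575.1 therm → 575.1 × $1.98 = $1,138.76; + 6 × $15.21 standing = $1,230.02
Electric: 55,500,000 BTU / 3412 = 16,270 kWh → × $0.188 = $3,058.03; + 6 × $21.21 standing = $3,185.29
Difference = |$1,230.02 − $3,185.29| = $1,955.27 ≈ $1955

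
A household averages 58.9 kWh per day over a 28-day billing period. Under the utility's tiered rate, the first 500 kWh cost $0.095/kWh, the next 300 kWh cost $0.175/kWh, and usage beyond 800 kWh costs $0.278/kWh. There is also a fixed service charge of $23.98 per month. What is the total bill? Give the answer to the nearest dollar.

Usage = 58.9 kWh/day × 28 days = 1649.2 kWh
First 500 kWh × $0.095 = $47.50
Next 300 kWh × $0.175 = $52.50
Remaining 849.2 kWh × $0.278 = $236.08
Energy charge = $336.08; + service $23.98 = $360.06 ≈ $360

$360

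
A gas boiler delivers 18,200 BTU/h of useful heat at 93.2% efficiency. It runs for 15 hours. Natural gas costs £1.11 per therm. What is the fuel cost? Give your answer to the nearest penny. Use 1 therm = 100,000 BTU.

Heat delivered = 18,200 BTU/h × 15 h = 273,000 BTU
Gas input = 273,000 / 0.932 = 292,918 BTU
= 292,918 / 100,000 = 2.929 therm
Cost = 2.929 × £1.11/therm = £3.25

£3.25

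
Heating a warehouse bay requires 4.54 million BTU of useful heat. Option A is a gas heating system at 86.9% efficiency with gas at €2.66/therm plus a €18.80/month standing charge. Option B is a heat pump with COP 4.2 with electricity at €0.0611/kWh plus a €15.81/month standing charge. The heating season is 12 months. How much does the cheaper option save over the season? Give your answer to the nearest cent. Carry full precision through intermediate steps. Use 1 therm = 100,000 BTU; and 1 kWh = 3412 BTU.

€155.49

Heat load = 4.54 × 10⁶ BTU = 4,540,000 BTU
Gas: input = 4,540,000 / 0.869 = 5,224,396 BTU = 52.24 therm → 52.24 × €2.66 = €138.97; + 12 × €18.80 standing = €364.57
Heat pump: 4,540,000 BTU / 3412 = 1,331 kWh heat; / 4.2 = 316.8 kWh in → × €0.0611 = €19.36; + 12 × €15.81 standing = €209.08
Difference = |€364.57 − €209.08| = €155.49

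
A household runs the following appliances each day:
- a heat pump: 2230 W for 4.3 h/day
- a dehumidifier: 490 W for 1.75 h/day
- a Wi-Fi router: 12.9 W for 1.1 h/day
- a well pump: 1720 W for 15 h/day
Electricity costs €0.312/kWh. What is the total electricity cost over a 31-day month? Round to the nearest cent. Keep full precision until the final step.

heat pump: 2230 W × 4.3 h × 31 d = 297,259 Wh = 297.3 kWh
dehumidifier: 490 W × 1.75 h × 31 d = 26,582 Wh = 26.58 kWh
Wi-Fi router: 12.9 W × 1.1 h × 31 d = 440 Wh = 0.4399 kWh
well pump: 1720 W × 15 h × 31 d = 799,800 Wh = 799.8 kWh
Total energy = 297.3 + 26.58 + 0.4399 + 799.8 = 1,124 kWh
Cost = 1,124 kWh × €0.312 = €350.71

€350.71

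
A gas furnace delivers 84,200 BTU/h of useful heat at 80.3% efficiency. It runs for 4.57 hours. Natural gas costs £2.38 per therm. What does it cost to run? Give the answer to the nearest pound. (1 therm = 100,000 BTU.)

£11

Heat delivered = 84,200 BTU/h × 4.57 h = 384,794 BTU
Gas input = 384,794 / 0.803 = 479,196 BTU
= 479,196 / 100,000 = 4.792 therm
Cost = 4.792 × £2.38/therm = £11.40 ≈ £11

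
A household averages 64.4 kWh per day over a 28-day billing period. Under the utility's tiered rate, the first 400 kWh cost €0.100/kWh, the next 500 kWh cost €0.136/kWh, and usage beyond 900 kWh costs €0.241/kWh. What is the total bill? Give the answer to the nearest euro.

€326

Usage = 64.4 kWh/day × 28 days = 1803.2 kWh
First 400 kWh × €0.100 = €40.00
Next 500 kWh × €0.136 = €68.00
Remaining 903.2 kWh × €0.241 = €217.67
Total = €325.67 ≈ €326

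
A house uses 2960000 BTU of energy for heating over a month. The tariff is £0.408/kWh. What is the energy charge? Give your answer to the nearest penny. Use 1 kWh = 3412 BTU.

2960000 BTU × (0.00029308 kWh/BTU) = 867.5 kWh
Cost = 867.5 kWh × £0.408/kWh = £353.95

£353.95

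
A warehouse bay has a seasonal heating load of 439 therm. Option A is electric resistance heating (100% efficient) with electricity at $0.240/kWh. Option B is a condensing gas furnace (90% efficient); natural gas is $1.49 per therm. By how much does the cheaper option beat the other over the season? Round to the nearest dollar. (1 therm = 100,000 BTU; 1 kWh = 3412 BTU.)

$2361

Heat load = 439 therm × 100,000 = 43,900,000 BTU
Gas: input = 43,900,000 / 0.90 = 48,777,778 BTU = 487.8 therm → 487.8 × $1.49 = $726.79
Electric: 43,900,000 BTU / 3412 = 12,870 kWh → × $0.240 = $3,087.92
Difference = |$726.79 − $3,087.92| = $2,361.14 ≈ $2361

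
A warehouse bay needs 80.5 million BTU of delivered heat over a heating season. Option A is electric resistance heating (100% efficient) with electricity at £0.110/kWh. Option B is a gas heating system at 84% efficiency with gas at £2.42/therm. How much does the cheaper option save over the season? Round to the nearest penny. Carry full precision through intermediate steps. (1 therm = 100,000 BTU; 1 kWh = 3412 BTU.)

Heat load = 80.5 × 10⁶ BTU = 80,500,000 BTU
Gas: input = 80,500,000 / 0.84 = 95,833,333 BTU = 958.3 therm → 958.3 × £2.42 = £2,319.17
Electric: 80,500,000 BTU / 3412 = 23,590 kWh → × £0.110 = £2,595.25
Difference = |£2,319.17 − £2,595.25| = £276.09

£276.09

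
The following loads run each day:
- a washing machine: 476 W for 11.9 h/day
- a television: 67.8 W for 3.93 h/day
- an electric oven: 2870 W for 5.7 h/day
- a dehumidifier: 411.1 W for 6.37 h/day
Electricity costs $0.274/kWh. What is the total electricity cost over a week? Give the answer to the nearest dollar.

washing machine: 476 W × 11.9 h × 7 d = 39,651 Wh = 39.65 kWh
television: 67.8 W × 3.93 h × 7 d = 1,865 Wh = 1.865 kWh
electric oven: 2870 W × 5.7 h × 7 d = 114,513 Wh = 114.5 kWh
dehumidifier: 411.1 W × 6.37 h × 7 d = 18,331 Wh = 18.33 kWh
Total energy = 39.65 + 1.865 + 114.5 + 18.33 = 174.4 kWh
Cost = 174.4 kWh × $0.274 = $47.77 ≈ $48

$48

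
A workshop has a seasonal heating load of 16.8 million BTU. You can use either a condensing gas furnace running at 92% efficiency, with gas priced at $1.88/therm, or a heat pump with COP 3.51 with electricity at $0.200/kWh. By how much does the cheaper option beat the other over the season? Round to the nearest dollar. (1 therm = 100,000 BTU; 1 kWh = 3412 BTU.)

Heat load = 16.8 × 10⁶ BTU = 16,800,000 BTU
Gas: input = 16,800,000 / 0.92 = 18,260,870 BTU = 182.6 therm → 182.6 × $1.88 = $343.30
Heat pump: 16,800,000 BTU / 3412 = 4,924 kWh heat; / 3.51 = 1,403 kWh in → × $0.200 = $280.56
Difference = |$343.30 − $280.56| = $62.75 ≈ $63

$63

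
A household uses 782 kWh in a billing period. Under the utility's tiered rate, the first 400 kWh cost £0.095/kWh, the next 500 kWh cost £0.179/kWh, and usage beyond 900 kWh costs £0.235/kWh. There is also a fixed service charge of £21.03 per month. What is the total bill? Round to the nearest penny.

First 400 kWh × £0.095 = £38.00
Next 382 kWh × £0.179 = £68.38
Remaining tier: 0 kWh (not reached)
Energy charge = £106.38; + service £21.03 = £127.41

£127.41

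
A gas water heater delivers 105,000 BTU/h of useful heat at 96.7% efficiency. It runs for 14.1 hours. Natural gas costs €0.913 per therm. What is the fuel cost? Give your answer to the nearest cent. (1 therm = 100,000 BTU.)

€13.98

Heat delivered = 105,000 BTU/h × 14.1 h = 1,480,500 BTU
Gas input = 1,480,500 / 0.967 = 1,531,024 BTU
= 1,531,024 / 100,000 = 15.31 therm
Cost = 15.31 × €0.913/therm = €13.98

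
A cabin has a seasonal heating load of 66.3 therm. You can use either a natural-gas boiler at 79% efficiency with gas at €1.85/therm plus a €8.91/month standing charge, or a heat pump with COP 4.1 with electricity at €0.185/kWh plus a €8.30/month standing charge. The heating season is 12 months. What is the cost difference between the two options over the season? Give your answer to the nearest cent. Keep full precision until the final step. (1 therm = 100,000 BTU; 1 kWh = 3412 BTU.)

€74.90

Heat load = 66.3 therm × 100,000 = 6,630,000 BTU
Gas: input = 6,630,000 / 0.79 = 8,392,405 BTU = 83.92 therm → 83.92 × €1.85 = €155.26; + 12 × €8.91 standing = €262.18
Heat pump: 6,630,000 BTU / 3412 = 1,943 kWh heat; / 4.1 = 473.9 kWh in → × €0.185 = €87.68; + 12 × €8.30 standing = €187.28
Difference = |€262.18 − €187.28| = €74.90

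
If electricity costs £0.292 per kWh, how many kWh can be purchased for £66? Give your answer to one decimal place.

226.0 kWh

£66 / £0.292 per kWh = 226 kWh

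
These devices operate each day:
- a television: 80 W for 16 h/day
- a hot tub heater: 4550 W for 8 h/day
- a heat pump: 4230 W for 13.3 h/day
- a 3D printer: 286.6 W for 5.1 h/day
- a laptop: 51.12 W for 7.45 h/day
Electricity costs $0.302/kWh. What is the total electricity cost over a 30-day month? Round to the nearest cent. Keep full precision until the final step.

television: 80 W × 16 h × 30 d = 38,400 Wh = 38.4 kWh
hot tub heater: 4550 W × 8 h × 30 d = 1,092,000 Wh = 1,092 kWh
heat pump: 4230 W × 13.3 h × 30 d = 1,687,770 Wh = 1,688 kWh
3D printer: 286.6 W × 5.1 h × 30 d = 43,850 Wh = 43.85 kWh
laptop: 51.12 W × 7.45 h × 30 d = 11,425 Wh = 11.43 kWh
Total energy = 38.4 + 1,092 + 1,688 + 43.85 + 11.43 = 2,873 kWh
Cost = 2,873 kWh × $0.302 = $867.78

$867.78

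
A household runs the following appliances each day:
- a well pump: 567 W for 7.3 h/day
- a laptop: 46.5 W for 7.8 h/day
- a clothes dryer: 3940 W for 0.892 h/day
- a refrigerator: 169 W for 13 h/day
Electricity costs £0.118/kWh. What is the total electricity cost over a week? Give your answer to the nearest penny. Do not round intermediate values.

£8.44

well pump: 567 W × 7.3 h × 7 d = 28,974 Wh = 28.97 kWh
laptop: 46.5 W × 7.8 h × 7 d = 2,539 Wh = 2.539 kWh
clothes dryer: 3940 W × 0.892 h × 7 d = 24,601 Wh = 24.6 kWh
refrigerator: 169 W × 13 h × 7 d = 15,379 Wh = 15.38 kWh
Total energy = 28.97 + 2.539 + 24.6 + 15.38 = 71.49 kWh
Cost = 71.49 kWh × £0.118 = £8.44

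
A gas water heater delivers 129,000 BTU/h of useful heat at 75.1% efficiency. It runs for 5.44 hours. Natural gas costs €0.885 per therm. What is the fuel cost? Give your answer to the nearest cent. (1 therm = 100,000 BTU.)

Heat delivered = 129,000 BTU/h × 5.44 h = 701,760 BTU
Gas input = 701,760 / 0.751 = 934,434 BTU
= 934,434 / 100,000 = 9.344 therm
Cost = 9.344 × €0.885/therm = €8.27

€8.27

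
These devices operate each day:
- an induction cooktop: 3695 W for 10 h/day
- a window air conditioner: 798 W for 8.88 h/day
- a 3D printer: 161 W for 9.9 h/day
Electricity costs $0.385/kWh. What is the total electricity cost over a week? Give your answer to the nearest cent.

$122.97

induction cooktop: 3695 W × 10 h × 7 d = 258,650 Wh = 258.6 kWh
window air conditioner: 798 W × 8.88 h × 7 d = 49,604 Wh = 49.6 kWh
3D printer: 161 W × 9.9 h × 7 d = 11,157 Wh = 11.16 kWh
Total energy = 258.6 + 49.6 + 11.16 = 319.4 kWh
Cost = 319.4 kWh × $0.385 = $122.97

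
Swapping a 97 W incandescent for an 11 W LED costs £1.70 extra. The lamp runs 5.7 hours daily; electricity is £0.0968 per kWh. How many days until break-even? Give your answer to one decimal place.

35.8 days

Power saved = 97 − 11 = 86 W
Daily energy saved = 86 W × 5.7 h = 490.2 Wh = 0.4902 kWh
Daily savings = 0.4902 × £0.0968 = £0.0475
Payback = £1.70 / £0.0475 per day = 35.83 days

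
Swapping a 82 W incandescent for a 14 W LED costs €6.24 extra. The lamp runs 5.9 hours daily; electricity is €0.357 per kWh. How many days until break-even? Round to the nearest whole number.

Power saved = 82 − 14 = 68 W
Daily energy saved = 68 W × 5.9 h = 401.2 Wh = 0.4012 kWh
Daily savings = 0.4012 × €0.357 = €0.1432
Payback = €6.24 / €0.1432 per day = 43.57 days

44 days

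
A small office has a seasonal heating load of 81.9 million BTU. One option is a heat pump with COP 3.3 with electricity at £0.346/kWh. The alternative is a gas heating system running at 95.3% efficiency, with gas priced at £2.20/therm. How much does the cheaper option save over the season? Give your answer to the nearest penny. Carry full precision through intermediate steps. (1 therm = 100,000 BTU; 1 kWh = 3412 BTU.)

Heat load = 81.9 × 10⁶ BTU = 81,900,000 BTU
Gas: input = 81,900,000 / 0.953 = 85,939,140 BTU = 859.4 therm → 859.4 × £2.20 = £1,890.66
Heat pump: 81,900,000 BTU / 3412 = 24,000 kWh heat; / 3.3 = 7,274 kWh in → × £0.346 = £2,516.73
Difference = |£1,890.66 − £2,516.73| = £626.07

£626.07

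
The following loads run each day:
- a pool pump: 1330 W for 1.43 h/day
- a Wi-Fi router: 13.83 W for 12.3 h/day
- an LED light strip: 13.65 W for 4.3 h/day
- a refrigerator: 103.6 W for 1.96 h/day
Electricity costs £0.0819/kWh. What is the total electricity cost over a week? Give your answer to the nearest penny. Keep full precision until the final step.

£1.34

pool pump: 1330 W × 1.43 h × 7 d = 13,313 Wh = 13.31 kWh
Wi-Fi router: 13.83 W × 12.3 h × 7 d = 1,191 Wh = 1.191 kWh
LED light strip: 13.65 W × 4.3 h × 7 d = 411 Wh = 0.4109 kWh
refrigerator: 103.6 W × 1.96 h × 7 d = 1,421 Wh = 1.421 kWh
Total energy = 13.31 + 1.191 + 0.4109 + 1.421 = 16.34 kWh
Cost = 16.34 kWh × £0.0819 = £1.34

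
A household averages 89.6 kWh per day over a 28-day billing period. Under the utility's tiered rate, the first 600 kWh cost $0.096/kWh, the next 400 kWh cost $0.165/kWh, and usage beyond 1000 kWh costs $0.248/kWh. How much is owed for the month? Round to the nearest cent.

Usage = 89.6 kWh/day × 28 days = 2508.8 kWh
First 600 kWh × $0.096 = $57.60
Next 400 kWh × $0.165 = $66.00
Remaining 1508.8 kWh × $0.248 = $374.18
Total = $497.78

$497.78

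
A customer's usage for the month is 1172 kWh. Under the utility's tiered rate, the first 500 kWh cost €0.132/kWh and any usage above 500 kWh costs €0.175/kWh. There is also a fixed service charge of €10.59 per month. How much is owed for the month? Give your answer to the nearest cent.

€194.19

First 500 kWh × €0.132 = €66.00
Remaining 672 kWh × €0.175 = €117.60
Energy charge = €183.60; + service €10.59 = €194.19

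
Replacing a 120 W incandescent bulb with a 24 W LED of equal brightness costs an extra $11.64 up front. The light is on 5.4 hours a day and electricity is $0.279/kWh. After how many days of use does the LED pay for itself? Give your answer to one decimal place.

Power saved = 120 − 24 = 96 W
Daily energy saved = 96 W × 5.4 h = 518.4 Wh = 0.5184 kWh
Daily savings = 0.5184 × $0.279 = $0.1446
Payback = $11.64 / $0.1446 per day = 80.48 days

80.5 days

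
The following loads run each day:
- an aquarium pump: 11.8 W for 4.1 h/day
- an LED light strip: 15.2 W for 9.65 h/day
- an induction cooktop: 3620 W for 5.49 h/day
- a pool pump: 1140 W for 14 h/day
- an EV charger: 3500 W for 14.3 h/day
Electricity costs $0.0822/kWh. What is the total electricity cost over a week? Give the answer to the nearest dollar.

aquarium pump: 11.8 W × 4.1 h × 7 d = 339 Wh = 0.3387 kWh
LED light strip: 15.2 W × 9.65 h × 7 d = 1,027 Wh = 1.027 kWh
induction cooktop: 3620 W × 5.49 h × 7 d = 139,117 Wh = 139.1 kWh
pool pump: 1140 W × 14 h × 7 d = 111,720 Wh = 111.7 kWh
EV charger: 3500 W × 14.3 h × 7 d = 350,350 Wh = 350.4 kWh
Total energy = 0.3387 + 1.027 + 139.1 + 111.7 + 350.4 = 602.6 kWh
Cost = 602.6 kWh × $0.0822 = $49.53 ≈ $50

$50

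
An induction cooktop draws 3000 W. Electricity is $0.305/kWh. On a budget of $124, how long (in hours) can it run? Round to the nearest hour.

Energy budget = $124 / $0.305 per kWh = 406.6 kWh = 406,557 Wh
Runtime = 406,557 Wh / 3000 W = 135.5 h

136 h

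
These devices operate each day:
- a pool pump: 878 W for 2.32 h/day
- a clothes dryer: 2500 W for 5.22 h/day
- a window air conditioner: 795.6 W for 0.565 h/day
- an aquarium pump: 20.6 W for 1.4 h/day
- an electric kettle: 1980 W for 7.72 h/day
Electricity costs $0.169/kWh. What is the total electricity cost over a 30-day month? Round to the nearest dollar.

pool pump: 878 W × 2.32 h × 30 d = 61,109 Wh = 61.11 kWh
clothes dryer: 2500 W × 5.22 h × 30 d = 391,500 Wh = 391.5 kWh
window air conditioner: 795.6 W × 0.565 h × 30 d = 13,485 Wh = 13.49 kWh
aquarium pump: 20.6 W × 1.4 h × 30 d = 865 Wh = 0.8652 kWh
electric kettle: 1980 W × 7.72 h × 30 d = 458,568 Wh = 458.6 kWh
Total energy = 61.11 + 391.5 + 13.49 + 0.8652 + 458.6 = 925.5 kWh
Cost = 925.5 kWh × $0.169 = $156.41 ≈ $156

$156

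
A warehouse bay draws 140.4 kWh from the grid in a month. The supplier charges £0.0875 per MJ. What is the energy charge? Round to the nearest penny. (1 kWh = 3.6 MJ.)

140.4 kWh × (3.6 MJ/kWh) = 505.4 MJ
Cost = 505.4 MJ × £0.0875/MJ = £44.23

£44.23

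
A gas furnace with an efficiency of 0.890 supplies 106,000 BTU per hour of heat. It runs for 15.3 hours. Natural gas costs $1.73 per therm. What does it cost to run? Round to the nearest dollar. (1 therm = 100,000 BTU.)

Heat delivered = 106,000 BTU/h × 15.3 h = 1,621,800 BTU
Gas input = 1,621,800 / 0.890 = 1,822,247 BTU
= 1,822,247 / 100,000 = 18.22 therm
Cost = 18.22 × $1.73/therm = $31.52 ≈ $32

$32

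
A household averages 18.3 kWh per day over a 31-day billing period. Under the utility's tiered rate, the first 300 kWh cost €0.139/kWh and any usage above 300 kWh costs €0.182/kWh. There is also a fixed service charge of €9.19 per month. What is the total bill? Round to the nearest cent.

Usage = 18.3 kWh/day × 31 days = 567.3 kWh
First 300 kWh × €0.139 = €41.70
Remaining 267.3 kWh × €0.182 = €48.65
Energy charge = €90.35; + service €9.19 = €99.54

€99.54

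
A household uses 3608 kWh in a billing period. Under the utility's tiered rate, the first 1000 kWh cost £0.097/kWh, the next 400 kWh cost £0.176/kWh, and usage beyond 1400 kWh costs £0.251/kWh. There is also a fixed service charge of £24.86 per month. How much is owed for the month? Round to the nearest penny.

£746.47

First 1000 kWh × £0.097 = £97.00
Next 400 kWh × £0.176 = £70.40
Remaining 2208 kWh × £0.251 = £554.21
Energy charge = £721.61; + service £24.86 = £746.47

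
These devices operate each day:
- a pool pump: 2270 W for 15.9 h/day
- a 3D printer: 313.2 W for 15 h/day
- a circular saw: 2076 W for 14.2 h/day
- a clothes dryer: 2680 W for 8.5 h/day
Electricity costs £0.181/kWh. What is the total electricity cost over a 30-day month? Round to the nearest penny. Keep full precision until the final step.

pool pump: 2270 W × 15.9 h × 30 d = 1,082,790 Wh = 1,083 kWh
3D printer: 313.2 W × 15 h × 30 d = 140,940 Wh = 140.9 kWh
circular saw: 2076 W × 14.2 h × 30 d = 884,376 Wh = 884.4 kWh
clothes dryer: 2680 W × 8.5 h × 30 d = 683,400 Wh = 683.4 kWh
Total energy = 1,083 + 140.9 + 884.4 + 683.4 = 2,792 kWh
Cost = 2,792 kWh × £0.181 = £505.26

£505.26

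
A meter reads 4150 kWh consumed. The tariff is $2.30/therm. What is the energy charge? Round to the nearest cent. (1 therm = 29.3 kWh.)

4150 kWh × (0.03413 therm/kWh) = 141.6 therm
Cost = 141.6 therm × $2.30/therm = $325.77

$325.77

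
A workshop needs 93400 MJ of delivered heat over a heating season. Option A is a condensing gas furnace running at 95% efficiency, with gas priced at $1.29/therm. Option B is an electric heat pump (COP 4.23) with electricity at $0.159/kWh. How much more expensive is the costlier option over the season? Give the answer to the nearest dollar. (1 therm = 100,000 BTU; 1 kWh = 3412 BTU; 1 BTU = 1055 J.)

$227

Heat load = 93400 MJ = 93,400,000,000 J / 1055 = 88,530,806 BTU
Gas: input = 88,530,806 / 0.950 = 93,190,322 BTU = 931.9 therm → 931.9 × $1.29 = $1,202.16
Heat pump: 88,530,806 BTU / 3412 = 25,950 kWh heat; / 4.23 = 6,134 kWh in → × $0.159 = $975.31
Difference = |$1,202.16 − $975.31| = $226.85 ≈ $227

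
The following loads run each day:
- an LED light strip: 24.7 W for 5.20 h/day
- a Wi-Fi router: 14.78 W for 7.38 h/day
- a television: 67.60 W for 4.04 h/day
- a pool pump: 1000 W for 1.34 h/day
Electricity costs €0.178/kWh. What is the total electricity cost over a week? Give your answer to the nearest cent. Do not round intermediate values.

€2.31

LED light strip: 24.7 W × 5.20 h × 7 d = 899 Wh = 0.8991 kWh
Wi-Fi router: 14.78 W × 7.38 h × 7 d = 764 Wh = 0.7635 kWh
television: 67.60 W × 4.04 h × 7 d = 1,912 Wh = 1.912 kWh
pool pump: 1000 W × 1.34 h × 7 d = 9,380 Wh = 9.38 kWh
Total energy = 0.8991 + 0.7635 + 1.912 + 9.38 = 12.95 kWh
Cost = 12.95 kWh × €0.178 = €2.31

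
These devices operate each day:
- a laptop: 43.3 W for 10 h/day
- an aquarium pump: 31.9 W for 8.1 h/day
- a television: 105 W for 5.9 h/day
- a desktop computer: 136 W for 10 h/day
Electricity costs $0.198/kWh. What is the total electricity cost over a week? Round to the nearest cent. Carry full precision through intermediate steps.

laptop: 43.3 W × 10 h × 7 d = 3,031 Wh = 3.031 kWh
aquarium pump: 31.9 W × 8.1 h × 7 d = 1,809 Wh = 1.809 kWh
television: 105 W × 5.9 h × 7 d = 4,336 Wh = 4.337 kWh
desktop computer: 136 W × 10 h × 7 d = 9,520 Wh = 9.52 kWh
Total energy = 3.031 + 1.809 + 4.337 + 9.52 = 18.7 kWh
Cost = 18.7 kWh × $0.198 = $3.70

$3.70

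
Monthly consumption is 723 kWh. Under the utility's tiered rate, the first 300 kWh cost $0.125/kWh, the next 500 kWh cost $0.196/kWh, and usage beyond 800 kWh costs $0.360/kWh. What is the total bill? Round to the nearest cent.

First 300 kWh × $0.125 = $37.50
Next 423 kWh × $0.196 = $82.91
Remaining tier: 0 kWh (not reached)
Total = $120.41

$120.41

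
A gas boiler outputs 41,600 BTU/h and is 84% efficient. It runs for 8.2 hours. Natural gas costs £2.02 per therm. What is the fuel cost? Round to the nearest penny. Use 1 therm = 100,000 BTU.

£8.20

Heat delivered = 41,600 BTU/h × 8.2 h = 341,120 BTU
Gas input = 341,120 / 0.84 = 406,095 BTU
= 406,095 / 100,000 = 4.061 therm
Cost = 4.061 × £2.02/therm = £8.20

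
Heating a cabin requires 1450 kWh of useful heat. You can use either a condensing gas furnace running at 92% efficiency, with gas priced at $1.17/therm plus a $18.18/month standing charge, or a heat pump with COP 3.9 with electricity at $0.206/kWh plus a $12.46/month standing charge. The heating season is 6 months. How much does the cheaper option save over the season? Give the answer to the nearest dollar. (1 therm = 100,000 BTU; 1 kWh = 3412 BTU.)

Heat load = 1450 kWh × 3412 = 4,947,400 BTU
Gas: input = 4,947,400 / 0.92 = 5,377,609 BTU = 53.78 therm → 53.78 × $1.17 = $62.92; + 6 × $18.18 standing = $172.00
Heat pump: 4,947,400 BTU / 3412 = 1,450 kWh heat; / 3.9 = 371.8 kWh in → × $0.206 = $76.59; + 6 × $12.46 standing = $151.35
Difference = |$172.00 − $151.35| = $20.65 ≈ $21

$21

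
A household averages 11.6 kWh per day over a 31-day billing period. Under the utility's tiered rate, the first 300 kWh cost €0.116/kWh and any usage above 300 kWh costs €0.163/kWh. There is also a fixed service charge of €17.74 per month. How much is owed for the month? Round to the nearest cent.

€62.25

Usage = 11.6 kWh/day × 31 days = 359.6 kWh
First 300 kWh × €0.116 = €34.80
Remaining 59.6 kWh × €0.163 = €9.71
Energy charge = €44.51; + service €17.74 = €62.25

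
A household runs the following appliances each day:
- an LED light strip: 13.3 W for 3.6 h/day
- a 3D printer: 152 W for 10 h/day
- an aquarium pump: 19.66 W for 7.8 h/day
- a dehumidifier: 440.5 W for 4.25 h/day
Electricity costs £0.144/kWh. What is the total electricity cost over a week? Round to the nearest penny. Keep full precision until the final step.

LED light strip: 13.3 W × 3.6 h × 7 d = 335 Wh = 0.3352 kWh
3D printer: 152 W × 10 h × 7 d = 10,640 Wh = 10.64 kWh
aquarium pump: 19.66 W × 7.8 h × 7 d = 1,073 Wh = 1.073 kWh
dehumidifier: 440.5 W × 4.25 h × 7 d = 13,105 Wh = 13.1 kWh
Total energy = 0.3352 + 10.64 + 1.073 + 13.1 = 25.15 kWh
Cost = 25.15 kWh × £0.144 = £3.62

£3.62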